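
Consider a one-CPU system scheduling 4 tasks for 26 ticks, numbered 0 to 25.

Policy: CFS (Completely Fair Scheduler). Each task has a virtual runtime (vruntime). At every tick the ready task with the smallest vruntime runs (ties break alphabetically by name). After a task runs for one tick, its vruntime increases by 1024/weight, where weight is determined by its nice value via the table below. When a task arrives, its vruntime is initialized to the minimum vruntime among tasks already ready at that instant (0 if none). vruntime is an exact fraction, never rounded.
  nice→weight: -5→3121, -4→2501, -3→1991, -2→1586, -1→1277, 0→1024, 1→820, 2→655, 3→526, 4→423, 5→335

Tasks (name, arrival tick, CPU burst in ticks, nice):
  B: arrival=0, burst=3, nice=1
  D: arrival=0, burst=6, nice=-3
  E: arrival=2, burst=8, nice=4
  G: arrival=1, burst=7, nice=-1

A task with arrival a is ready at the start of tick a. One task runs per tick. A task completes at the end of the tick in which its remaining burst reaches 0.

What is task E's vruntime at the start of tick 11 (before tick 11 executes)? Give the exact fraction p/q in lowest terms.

t=0: vr[B=0 D=0] → run B
t=1: vr[B=256/205 D=0 G=0] → run D
t=2: vr[B=256/205 D=1024/1991 E=0 G=0] → run E
t=3: vr[B=256/205 D=1024/1991 E=1024/423 G=0] → run G
t=4: vr[B=256/205 D=1024/1991 E=1024/423 G=1024/1277] → run D
t=5: vr[B=256/205 D=2048/1991 E=1024/423 G=1024/1277] → run G
t=6: vr[B=256/205 D=2048/1991 E=1024/423 G=2048/1277] → run D
t=7: vr[B=256/205 D=3072/1991 E=1024/423 G=2048/1277] → run B
t=8: vr[B=512/205 D=3072/1991 E=1024/423 G=2048/1277] → run D
t=9: vr[B=512/205 D=4096/1991 E=1024/423 G=2048/1277] → run G
t=10: vr[B=512/205 D=4096/1991 E=1024/423 G=3072/1277] → run D
t=11: vr[B=512/205 D=5120/1991 E=1024/423 G=3072/1277] → run G
t=12: vr[B=512/205 D=5120/1991 E=1024/423 G=4096/1277] → run E
t=13: vr[B=512/205 D=5120/1991 E=2048/423 G=4096/1277] → run B
t=14: vr[D=5120/1991 E=2048/423 G=4096/1277] → run D
t=15: vr[E=2048/423 G=4096/1277] → run G
t=16: vr[E=2048/423 G=5120/1277] → run G
t=17: vr[E=2048/423 G=6144/1277] → run G
t=18: vr[E=2048/423] → run E
t=19: vr[E=1024/141] → run E
t=20: vr[E=4096/423] → run E
t=21: vr[E=5120/423] → run E
t=22: vr[E=2048/141] → run E
t=23: vr[E=7168/423] → run E
t=24: (idle)
t=25: (idle)

vruntime(E, start of tick 11) = 1024/423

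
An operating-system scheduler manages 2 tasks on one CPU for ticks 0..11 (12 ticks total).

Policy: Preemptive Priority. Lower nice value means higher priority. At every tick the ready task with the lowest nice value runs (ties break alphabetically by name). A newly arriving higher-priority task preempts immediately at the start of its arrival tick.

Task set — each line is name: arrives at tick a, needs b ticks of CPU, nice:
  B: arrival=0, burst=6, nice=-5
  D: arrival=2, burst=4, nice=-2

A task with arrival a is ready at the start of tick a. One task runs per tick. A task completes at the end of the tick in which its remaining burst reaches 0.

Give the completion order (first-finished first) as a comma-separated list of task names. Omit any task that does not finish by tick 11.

t=0: ready={B} → run B
t=1: ready={B} → run B
t=2: ready={B,D} → run B
t=3: ready={B,D} → run B
t=4: ready={B,D} → run B
t=5: ready={B,D} → run B
t=6: ready={D} → run D
t=7: ready={D} → run D
t=8: ready={D} → run D
t=9: ready={D} → run D
t=10: (idle)
t=11: (idle)

completion order = B, D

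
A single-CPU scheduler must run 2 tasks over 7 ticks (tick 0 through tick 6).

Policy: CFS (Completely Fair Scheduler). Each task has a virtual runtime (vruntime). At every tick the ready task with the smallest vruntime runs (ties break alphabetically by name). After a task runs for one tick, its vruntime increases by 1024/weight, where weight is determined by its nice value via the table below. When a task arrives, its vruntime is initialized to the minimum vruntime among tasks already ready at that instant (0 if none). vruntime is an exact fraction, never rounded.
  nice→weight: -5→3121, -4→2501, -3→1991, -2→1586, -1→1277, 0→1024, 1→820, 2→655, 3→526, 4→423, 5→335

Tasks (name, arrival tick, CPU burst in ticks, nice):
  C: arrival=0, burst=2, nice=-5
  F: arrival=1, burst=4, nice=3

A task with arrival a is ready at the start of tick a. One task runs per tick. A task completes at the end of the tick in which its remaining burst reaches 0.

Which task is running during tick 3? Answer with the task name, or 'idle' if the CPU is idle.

running at tick 3 = F

t=0: vr[C=0] → run C
t=1: vr[C=1024/3121 F=1024/3121] → run C
t=2: vr[F=1024/3121] → run F
t=3: vr[F=1867264/820823] → run F
t=4: vr[F=3465216/820823] → run F
t=5: vr[F=5063168/820823] → run F
t=6: (idle)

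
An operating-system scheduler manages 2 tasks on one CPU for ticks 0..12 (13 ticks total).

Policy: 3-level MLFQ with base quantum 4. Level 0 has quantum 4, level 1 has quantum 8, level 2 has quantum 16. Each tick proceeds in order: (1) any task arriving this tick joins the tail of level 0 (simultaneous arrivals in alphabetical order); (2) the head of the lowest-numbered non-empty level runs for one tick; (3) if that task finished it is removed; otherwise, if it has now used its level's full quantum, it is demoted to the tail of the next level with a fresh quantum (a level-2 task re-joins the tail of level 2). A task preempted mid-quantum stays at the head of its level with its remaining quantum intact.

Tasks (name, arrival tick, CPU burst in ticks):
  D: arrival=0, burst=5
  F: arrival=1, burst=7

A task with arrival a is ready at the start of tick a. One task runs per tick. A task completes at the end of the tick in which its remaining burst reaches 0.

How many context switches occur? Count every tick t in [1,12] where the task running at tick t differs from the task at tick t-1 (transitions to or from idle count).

context switches = 4

t=0: L0/L1/L2 = D/-/- → run D
t=1: L0/L1/L2 = DF/-/- → run D
t=2: L0/L1/L2 = DF/-/- → run D
t=3: L0/L1/L2 = DF/-/- → run D
t=4: L0/L1/L2 = F/D/- → run F
t=5: L0/L1/L2 = F/D/- → run F
t=6: L0/L1/L2 = F/D/- → run F
t=7: L0/L1/L2 = F/D/- → run F
t=8: L0/L1/L2 = -/DF/- → run D
t=9: L0/L1/L2 = -/F/- → run F
t=10: L0/L1/L2 = -/F/- → run F
t=11: L0/L1/L2 = -/F/- → run F
t=12: (idle)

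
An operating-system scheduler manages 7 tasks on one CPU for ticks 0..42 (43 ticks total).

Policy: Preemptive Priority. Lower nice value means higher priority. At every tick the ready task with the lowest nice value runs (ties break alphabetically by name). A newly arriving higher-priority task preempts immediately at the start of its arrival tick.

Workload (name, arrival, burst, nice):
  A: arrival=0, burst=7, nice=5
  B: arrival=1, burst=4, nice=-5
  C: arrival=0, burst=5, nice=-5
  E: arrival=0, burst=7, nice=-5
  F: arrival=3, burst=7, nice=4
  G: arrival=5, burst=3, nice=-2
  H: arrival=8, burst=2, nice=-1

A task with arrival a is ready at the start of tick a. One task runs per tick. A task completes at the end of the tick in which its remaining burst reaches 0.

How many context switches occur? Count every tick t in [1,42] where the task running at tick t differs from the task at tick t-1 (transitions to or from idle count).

t=0: ready={A,C,E} → run C
t=1: ready={A,B,C,E} → run B
t=2: ready={A,B,C,E} → run B
t=3: ready={A,B,C,E,F} → run B
t=4: ready={A,B,C,E,F} → run B
t=5: ready={A,C,E,F,G} → run C
t=6: ready={A,C,E,F,G} → run C
t=7: ready={A,C,E,F,G} → run C
t=8: ready={A,C,E,F,G,H} → run C
t=9: ready={A,E,F,G,H} → run E
t=10: ready={A,E,F,G,H} → run E
t=11: ready={A,E,F,G,H} → run E
t=12: ready={A,E,F,G,H} → run E
t=13: ready={A,E,F,G,H} → run E
t=14: ready={A,E,F,G,H} → run E
t=15: ready={A,E,F,G,H} → run E
t=16: ready={A,F,G,H} → run G
t=17: ready={A,F,G,H} → run G
t=18: ready={A,F,G,H} → run G
t=19: ready={A,F,H} → run H
t=20: ready={A,F,H} → run H
t=21: ready={A,F} → run F
t=22: ready={A,F} → run F
t=23: ready={A,F} → run F
t=24: ready={A,F} → run F
t=25: ready={A,F} → run F
t=26: ready={A,F} → run F
t=27: ready={A,F} → run F
t=28: ready={A} → run A
t=29: ready={A} → run A
t=30: ready={A} → run A
t=31: ready={A} → run A
t=32: ready={A} → run A
t=33: ready={A} → run A
t=34: ready={A} → run A
t=35: (idle)
t=36: (idle)
t=37: (idle)
t=38: (idle)
t=39: (idle)
t=40: (idle)
t=41: (idle)
t=42: (idle)

context switches = 8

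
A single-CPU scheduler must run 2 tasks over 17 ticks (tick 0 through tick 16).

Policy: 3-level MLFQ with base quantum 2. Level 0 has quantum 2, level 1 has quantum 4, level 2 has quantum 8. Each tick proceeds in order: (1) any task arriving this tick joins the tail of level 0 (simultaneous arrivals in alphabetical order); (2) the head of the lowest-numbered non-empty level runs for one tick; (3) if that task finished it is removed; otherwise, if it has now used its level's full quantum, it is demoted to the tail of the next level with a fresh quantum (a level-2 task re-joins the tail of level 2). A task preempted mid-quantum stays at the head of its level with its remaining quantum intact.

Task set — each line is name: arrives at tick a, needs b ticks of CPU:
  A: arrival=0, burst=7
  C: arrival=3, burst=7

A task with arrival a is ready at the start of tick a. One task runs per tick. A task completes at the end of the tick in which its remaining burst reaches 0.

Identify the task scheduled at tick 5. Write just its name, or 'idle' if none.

t=0: L0/L1/L2 = A/-/- → run A
t=1: L0/L1/L2 = A/-/- → run A
t=2: L0/L1/L2 = -/A/- → run A
t=3: L0/L1/L2 = C/A/- → run C
t=4: L0/L1/L2 = C/A/- → run C
t=5: L0/L1/L2 = -/AC/- → run A
t=6: L0/L1/L2 = -/AC/- → run A
t=7: L0/L1/L2 = -/AC/- → run A
t=8: L0/L1/L2 = -/C/A → run C
t=9: L0/L1/L2 = -/C/A → run C
t=10: L0/L1/L2 = -/C/A → run C
t=11: L0/L1/L2 = -/C/A → run C
t=12: L0/L1/L2 = -/-/AC → run A
t=13: L0/L1/L2 = -/-/C → run C
t=14: (idle)
t=15: (idle)
t=16: (idle)

running at tick 5 = A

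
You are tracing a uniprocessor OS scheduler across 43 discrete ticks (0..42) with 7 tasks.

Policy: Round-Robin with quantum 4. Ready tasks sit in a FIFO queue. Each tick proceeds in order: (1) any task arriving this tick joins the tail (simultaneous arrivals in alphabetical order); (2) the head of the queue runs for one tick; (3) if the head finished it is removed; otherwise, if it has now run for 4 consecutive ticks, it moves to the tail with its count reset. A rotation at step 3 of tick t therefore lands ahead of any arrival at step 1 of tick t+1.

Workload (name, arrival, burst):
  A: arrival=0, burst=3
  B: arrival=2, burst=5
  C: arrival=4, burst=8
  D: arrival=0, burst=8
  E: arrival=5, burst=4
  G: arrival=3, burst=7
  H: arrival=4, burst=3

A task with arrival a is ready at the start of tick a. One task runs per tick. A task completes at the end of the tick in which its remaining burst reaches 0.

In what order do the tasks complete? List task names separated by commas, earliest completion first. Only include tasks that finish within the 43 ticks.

t=0: queue=[A,D] q_used=0 → run A
t=1: queue=[A,D] q_used=1 → run A
t=2: queue=[A,D,B] q_used=2 → run A
t=3: queue=[D,B,G] q_used=0 → run D
t=4: queue=[D,B,G,C,H] q_used=1 → run D
t=5: queue=[D,B,G,C,H,E] q_used=2 → run D
t=6: queue=[D,B,G,C,H,E] q_used=3 → run D
t=7: queue=[B,G,C,H,E,D] q_used=0 → run B
t=8: queue=[B,G,C,H,E,D] q_used=1 → run B
t=9: queue=[B,G,C,H,E,D] q_used=2 → run B
t=10: queue=[B,G,C,H,E,D] q_used=3 → run B
t=11: queue=[G,C,H,E,D,B] q_used=0 → run G
t=12: queue=[G,C,H,E,D,B] q_used=1 → run G
t=13: queue=[G,C,H,E,D,B] q_used=2 → run G
t=14: queue=[G,C,H,E,D,B] q_used=3 → run G
t=15: queue=[C,H,E,D,B,G] q_used=0 → run C
t=16: queue=[C,H,E,D,B,G] q_used=1 → run C
t=17: queue=[C,H,E,D,B,G] q_used=2 → run C
t=18: queue=[C,H,E,D,B,G] q_used=3 → run C
t=19: queue=[H,E,D,B,G,C] q_used=0 → run H
t=20: queue=[H,E,D,B,G,C] q_used=1 → run H
t=21: queue=[H,E,D,B,G,C] q_used=2 → run H
t=22: queue=[E,D,B,G,C] q_used=0 → run E
t=23: queue=[E,D,B,G,C] q_used=1 → run E
t=24: queue=[E,D,B,G,C] q_used=2 → run E
t=25: queue=[E,D,B,G,C] q_used=3 → run E
t=26: queue=[D,B,G,C] q_used=0 → run D
t=27: queue=[D,B,G,C] q_used=1 → run D
t=28: queue=[D,B,G,C] q_used=2 → run D
t=29: queue=[D,B,G,C] q_used=3 → run D
t=30: queue=[B,G,C] q_used=0 → run B
t=31: queue=[G,C] q_used=0 → run G
t=32: queue=[G,C] q_used=1 → run G
t=33: queue=[G,C] q_used=2 → run G
t=34: queue=[C] q_used=0 → run C
t=35: queue=[C] q_used=1 → run C
t=36: queue=[C] q_used=2 → run C
t=37: queue=[C] q_used=3 → run C
t=38: (idle)
t=39: (idle)
t=40: (idle)
t=41: (idle)
t=42: (idle)

completion order = A, H, E, D, B, G, C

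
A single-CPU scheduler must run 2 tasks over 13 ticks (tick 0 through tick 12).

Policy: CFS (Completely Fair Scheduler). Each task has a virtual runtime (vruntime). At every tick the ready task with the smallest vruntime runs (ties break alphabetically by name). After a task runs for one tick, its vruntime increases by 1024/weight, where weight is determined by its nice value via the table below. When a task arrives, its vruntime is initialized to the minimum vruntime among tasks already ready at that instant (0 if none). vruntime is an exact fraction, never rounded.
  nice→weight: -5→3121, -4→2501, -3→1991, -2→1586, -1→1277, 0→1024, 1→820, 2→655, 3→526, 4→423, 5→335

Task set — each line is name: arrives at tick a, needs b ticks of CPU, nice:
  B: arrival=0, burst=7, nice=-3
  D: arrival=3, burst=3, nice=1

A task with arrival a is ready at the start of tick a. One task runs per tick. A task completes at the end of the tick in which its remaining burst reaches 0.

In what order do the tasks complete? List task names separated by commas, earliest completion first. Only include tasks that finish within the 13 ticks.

completion order = B, D

t=0: vr[B=0] → run B
t=1: vr[B=1024/1991] → run B
t=2: vr[B=2048/1991] → run B
t=3: vr[B=3072/1991 D=3072/1991] → run B
t=4: vr[B=4096/1991 D=3072/1991] → run D
t=5: vr[B=4096/1991 D=1139456/408155] → run B
t=6: vr[B=5120/1991 D=1139456/408155] → run B
t=7: vr[B=6144/1991 D=1139456/408155] → run D
t=8: vr[B=6144/1991 D=1649152/408155] → run B
t=9: vr[D=1649152/408155] → run D
t=10: (idle)
t=11: (idle)
t=12: (idle)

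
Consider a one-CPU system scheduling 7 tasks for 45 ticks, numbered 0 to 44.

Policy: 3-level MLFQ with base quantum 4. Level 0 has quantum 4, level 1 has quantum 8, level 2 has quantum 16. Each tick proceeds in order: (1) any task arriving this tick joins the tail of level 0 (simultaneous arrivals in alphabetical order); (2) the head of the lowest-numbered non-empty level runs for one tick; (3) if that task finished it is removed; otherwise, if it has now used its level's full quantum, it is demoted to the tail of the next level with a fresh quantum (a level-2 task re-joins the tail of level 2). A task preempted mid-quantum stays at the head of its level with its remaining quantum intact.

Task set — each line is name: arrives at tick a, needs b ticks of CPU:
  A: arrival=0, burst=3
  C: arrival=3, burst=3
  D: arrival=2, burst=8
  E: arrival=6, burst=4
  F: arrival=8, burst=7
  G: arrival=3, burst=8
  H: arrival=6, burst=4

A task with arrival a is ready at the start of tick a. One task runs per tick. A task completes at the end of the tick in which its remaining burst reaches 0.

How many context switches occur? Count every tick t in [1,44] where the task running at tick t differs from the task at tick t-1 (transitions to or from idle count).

t=0: L0/L1/L2 = A/-/- → run A
t=1: L0/L1/L2 = A/-/- → run A
t=2: L0/L1/L2 = AD/-/- → run A
t=3: L0/L1/L2 = DCG/-/- → run D
t=4: L0/L1/L2 = DCG/-/- → run D
t=5: L0/L1/L2 = DCG/-/- → run D
t=6: L0/L1/L2 = DCGEH/-/- → run D
t=7: L0/L1/L2 = CGEH/D/- → run C
t=8: L0/L1/L2 = CGEHF/D/- → run C
t=9: L0/L1/L2 = CGEHF/D/- → run C
t=10: L0/L1/L2 = GEHF/D/- → run G
t=11: L0/L1/L2 = GEHF/D/- → run G
t=12: L0/L1/L2 = GEHF/D/- → run G
t=13: L0/L1/L2 = GEHF/D/- → run G
t=14: L0/L1/L2 = EHF/DG/- → run E
t=15: L0/L1/L2 = EHF/DG/- → run E
t=16: L0/L1/L2 = EHF/DG/- → run E
t=17: L0/L1/L2 = EHF/DG/- → run E
t=18: L0/L1/L2 = HF/DG/- → run H
t=19: L0/L1/L2 = HF/DG/- → run H
t=20: L0/L1/L2 = HF/DG/- → run H
t=21: L0/L1/L2 = HF/DG/- → run H
t=22: L0/L1/L2 = F/DG/- → run F
t=23: L0/L1/L2 = F/DG/- → run F
t=24: L0/L1/L2 = F/DG/- → run F
t=25: L0/L1/L2 = F/DG/- → run F
t=26: L0/L1/L2 = -/DGF/- → run D
t=27: L0/L1/L2 = -/DGF/- → run D
t=28: L0/L1/L2 = -/DGF/- → run D
t=29: L0/L1/L2 = -/DGF/- → run D
t=30: L0/L1/L2 = -/GF/- → run G
t=31: L0/L1/L2 = -/GF/- → run G
t=32: L0/L1/L2 = -/GF/- → run G
t=33: L0/L1/L2 = -/GF/- → run G
t=34: L0/L1/L2 = -/F/- → run F
t=35: L0/L1/L2 = -/F/- → run F
t=36: L0/L1/L2 = -/F/- → run F
t=37: (idle)
t=38: (idle)
t=39: (idle)
t=40: (idle)
t=41: (idle)
t=42: (idle)
t=43: (idle)
t=44: (idle)

context switches = 10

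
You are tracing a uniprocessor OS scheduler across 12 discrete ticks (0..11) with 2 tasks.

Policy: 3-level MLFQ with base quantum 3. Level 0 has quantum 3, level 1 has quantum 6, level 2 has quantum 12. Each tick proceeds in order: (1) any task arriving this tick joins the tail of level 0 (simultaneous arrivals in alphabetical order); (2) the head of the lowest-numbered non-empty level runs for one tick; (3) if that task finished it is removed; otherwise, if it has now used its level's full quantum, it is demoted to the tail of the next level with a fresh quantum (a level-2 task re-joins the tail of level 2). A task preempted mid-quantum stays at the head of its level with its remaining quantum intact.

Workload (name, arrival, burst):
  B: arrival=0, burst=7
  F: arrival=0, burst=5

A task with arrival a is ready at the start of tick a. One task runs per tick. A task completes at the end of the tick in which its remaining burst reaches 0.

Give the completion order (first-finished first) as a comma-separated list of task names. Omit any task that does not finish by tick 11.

t=0: L0/L1/L2 = BF/-/- → run B
t=1: L0/L1/L2 = BF/-/- → run B
t=2: L0/L1/L2 = BF/-/- → run B
t=3: L0/L1/L2 = F/B/- → run F
t=4: L0/L1/L2 = F/B/- → run F
t=5: L0/L1/L2 = F/B/- → run F
t=6: L0/L1/L2 = -/BF/- → run B
t=7: L0/L1/L2 = -/BF/- → run B
t=8: L0/L1/L2 = -/BF/- → run B
t=9: L0/L1/L2 = -/BF/- → run B
t=10: L0/L1/L2 = -/F/- → run F
t=11: L0/L1/L2 = -/F/- → run F

completion order = B, F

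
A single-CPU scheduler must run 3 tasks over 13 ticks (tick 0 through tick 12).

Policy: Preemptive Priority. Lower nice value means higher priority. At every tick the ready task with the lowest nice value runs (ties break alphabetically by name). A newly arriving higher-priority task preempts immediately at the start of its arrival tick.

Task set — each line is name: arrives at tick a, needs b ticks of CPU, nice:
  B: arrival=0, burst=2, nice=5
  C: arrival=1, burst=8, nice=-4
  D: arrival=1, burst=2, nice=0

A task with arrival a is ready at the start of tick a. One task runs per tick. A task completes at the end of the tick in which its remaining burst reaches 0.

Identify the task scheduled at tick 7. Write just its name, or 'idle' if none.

running at tick 7 = C

t=0: ready={B} → run B
t=1: ready={B,C,D} → run C
t=2: ready={B,C,D} → run C
t=3: ready={B,C,D} → run C
t=4: ready={B,C,D} → run C
t=5: ready={B,C,D} → run C
t=6: ready={B,C,D} → run C
t=7: ready={B,C,D} → run C
t=8: ready={B,C,D} → run C
t=9: ready={B,D} → run D
t=10: ready={B,D} → run D
t=11: ready={B} → run B
t=12: (idle)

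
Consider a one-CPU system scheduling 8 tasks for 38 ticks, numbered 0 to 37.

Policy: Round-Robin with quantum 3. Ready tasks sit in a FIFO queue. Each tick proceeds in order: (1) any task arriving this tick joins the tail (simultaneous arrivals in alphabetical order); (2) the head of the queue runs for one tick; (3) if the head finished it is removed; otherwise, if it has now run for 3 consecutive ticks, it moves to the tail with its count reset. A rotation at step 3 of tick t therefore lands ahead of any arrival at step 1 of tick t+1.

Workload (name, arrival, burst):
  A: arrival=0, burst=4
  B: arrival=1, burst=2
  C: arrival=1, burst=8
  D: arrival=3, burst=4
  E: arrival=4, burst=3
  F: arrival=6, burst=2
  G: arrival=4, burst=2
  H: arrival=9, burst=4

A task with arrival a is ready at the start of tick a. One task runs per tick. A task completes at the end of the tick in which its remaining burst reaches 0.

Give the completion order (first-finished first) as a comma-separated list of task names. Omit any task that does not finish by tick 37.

t=0: queue=[A] q_used=0 → run A
t=1: queue=[A,B,C] q_used=1 → run A
t=2: queue=[A,B,C] q_used=2 → run A
t=3: queue=[B,C,A,D] q_used=0 → run B
t=4: queue=[B,C,A,D,E,G] q_used=1 → run B
t=5: queue=[C,A,D,E,G] q_used=0 → run C
t=6: queue=[C,A,D,E,G,F] q_used=1 → run C
t=7: queue=[C,A,D,E,G,F] q_used=2 → run C
t=8: queue=[A,D,E,G,F,C] q_used=0 → run A
t=9: queue=[D,E,G,F,C,H] q_used=0 → run D
t=10: queue=[D,E,G,F,C,H] q_used=1 → run D
t=11: queue=[D,E,G,F,C,H] q_used=2 → run D
t=12: queue=[E,G,F,C,H,D] q_used=0 → run E
t=13: queue=[E,G,F,C,H,D] q_used=1 → run E
t=14: queue=[E,G,F,C,H,D] q_used=2 → run E
t=15: queue=[G,F,C,H,D] q_used=0 → run G
t=16: queue=[G,F,C,H,D] q_used=1 → run G
t=17: queue=[F,C,H,D] q_used=0 → run F
t=18: queue=[F,C,H,D] q_used=1 → run F
t=19: queue=[C,H,D] q_used=0 → run C
t=20: queue=[C,H,D] q_used=1 → run C
t=21: queue=[C,H,D] q_used=2 → run C
t=22: queue=[H,D,C] q_used=0 → run H
t=23: queue=[H,D,C] q_used=1 → run H
t=24: queue=[H,D,C] q_used=2 → run H
t=25: queue=[D,C,H] q_used=0 → run D
t=26: queue=[C,H] q_used=0 → run C
t=27: queue=[C,H] q_used=1 → run C
t=28: queue=[H] q_used=0 → run H
t=29: (idle)
t=30: (idle)
t=31: (idle)
t=32: (idle)
t=33: (idle)
t=34: (idle)
t=35: (idle)
t=36: (idle)
t=37: (idle)

completion order = B, A, E, G, F, D, C, H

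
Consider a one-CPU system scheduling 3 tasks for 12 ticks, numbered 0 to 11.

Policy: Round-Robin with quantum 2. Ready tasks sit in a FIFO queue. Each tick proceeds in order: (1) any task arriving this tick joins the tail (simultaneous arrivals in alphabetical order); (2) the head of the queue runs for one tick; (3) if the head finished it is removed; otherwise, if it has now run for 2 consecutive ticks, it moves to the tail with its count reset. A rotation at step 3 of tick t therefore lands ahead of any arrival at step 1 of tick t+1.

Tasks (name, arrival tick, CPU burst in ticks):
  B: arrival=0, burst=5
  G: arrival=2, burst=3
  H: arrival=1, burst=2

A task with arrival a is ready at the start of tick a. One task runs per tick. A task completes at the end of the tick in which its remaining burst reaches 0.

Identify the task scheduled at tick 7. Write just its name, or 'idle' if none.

running at tick 7 = G

t=0: queue=[B] q_used=0 → run B
t=1: queue=[B,H] q_used=1 → run B
t=2: queue=[H,B,G] q_used=0 → run H
t=3: queue=[H,B,G] q_used=1 → run H
t=4: queue=[B,G] q_used=0 → run B
t=5: queue=[B,G] q_used=1 → run B
t=6: queue=[G,B] q_used=0 → run G
t=7: queue=[G,B] q_used=1 → run G
t=8: queue=[B,G] q_used=0 → run B
t=9: queue=[G] q_used=0 → run G
t=10: (idle)
t=11: (idle)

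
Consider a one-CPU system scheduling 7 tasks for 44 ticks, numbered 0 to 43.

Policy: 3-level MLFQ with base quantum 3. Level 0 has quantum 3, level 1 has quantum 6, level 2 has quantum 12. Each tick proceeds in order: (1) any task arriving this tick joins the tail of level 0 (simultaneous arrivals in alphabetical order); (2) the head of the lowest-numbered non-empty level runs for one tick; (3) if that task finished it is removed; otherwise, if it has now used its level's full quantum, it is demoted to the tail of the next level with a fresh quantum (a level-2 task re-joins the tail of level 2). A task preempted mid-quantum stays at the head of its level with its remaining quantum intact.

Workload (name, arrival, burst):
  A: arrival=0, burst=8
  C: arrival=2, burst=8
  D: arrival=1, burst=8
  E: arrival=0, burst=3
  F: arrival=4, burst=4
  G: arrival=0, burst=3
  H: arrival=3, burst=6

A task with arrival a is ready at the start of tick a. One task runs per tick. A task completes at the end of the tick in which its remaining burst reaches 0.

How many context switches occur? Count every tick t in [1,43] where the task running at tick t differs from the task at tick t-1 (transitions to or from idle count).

t=0: L0/L1/L2 = AEG/-/- → run A
t=1: L0/L1/L2 = AEGD/-/- → run A
t=2: L0/L1/L2 = AEGDC/-/- → run A
t=3: L0/L1/L2 = EGDCH/A/- → run E
t=4: L0/L1/L2 = EGDCHF/A/- → run E
t=5: L0/L1/L2 = EGDCHF/A/- → run E
t=6: L0/L1/L2 = GDCHF/A/- → run G
t=7: L0/L1/L2 = GDCHF/A/- → run G
t=8: L0/L1/L2 = GDCHF/A/- → run G
t=9: L0/L1/L2 = DCHF/A/- → run D
t=10: L0/L1/L2 = DCHF/A/- → run D
t=11: L0/L1/L2 = DCHF/A/- → run D
t=12: L0/L1/L2 = CHF/AD/- → run C
t=13: L0/L1/L2 = CHF/AD/- → run C
t=14: L0/L1/L2 = CHF/AD/- → run C
t=15: L0/L1/L2 = HF/ADC/- → run H
t=16: L0/L1/L2 = HF/ADC/- → run H
t=17: L0/L1/L2 = HF/ADC/- → run H
t=18: L0/L1/L2 = F/ADCH/- → run F
t=19: L0/L1/L2 = F/ADCH/- → run F
t=20: L0/L1/L2 = F/ADCH/- → run F
t=21: L0/L1/L2 = -/ADCHF/- → run A
t=22: L0/L1/L2 = -/ADCHF/- → run A
t=23: L0/L1/L2 = -/ADCHF/- → run A
t=24: L0/L1/L2 = -/ADCHF/- → run A
t=25: L0/L1/L2 = -/ADCHF/- → run A
t=26: L0/L1/L2 = -/DCHF/- → run D
t=27: L0/L1/L2 = -/DCHF/- → run D
t=28: L0/L1/L2 = -/DCHF/- → run D
t=29: L0/L1/L2 = -/DCHF/- → run D
t=30: L0/L1/L2 = -/DCHF/- → run D
t=31: L0/L1/L2 = -/CHF/- → run C
t=32: L0/L1/L2 = -/CHF/- → run C
t=33: L0/L1/L2 = -/CHF/- → run C
t=34: L0/L1/L2 = -/CHF/- → run C
t=35: L0/L1/L2 = -/CHF/- → run C
t=36: L0/L1/L2 = -/HF/- → run H
t=37: L0/L1/L2 = -/HF/- → run H
t=38: L0/L1/L2 = -/HF/- → run H
t=39: L0/L1/L2 = -/F/- → run F
t=40: (idle)
t=41: (idle)
t=42: (idle)
t=43: (idle)

context switches = 12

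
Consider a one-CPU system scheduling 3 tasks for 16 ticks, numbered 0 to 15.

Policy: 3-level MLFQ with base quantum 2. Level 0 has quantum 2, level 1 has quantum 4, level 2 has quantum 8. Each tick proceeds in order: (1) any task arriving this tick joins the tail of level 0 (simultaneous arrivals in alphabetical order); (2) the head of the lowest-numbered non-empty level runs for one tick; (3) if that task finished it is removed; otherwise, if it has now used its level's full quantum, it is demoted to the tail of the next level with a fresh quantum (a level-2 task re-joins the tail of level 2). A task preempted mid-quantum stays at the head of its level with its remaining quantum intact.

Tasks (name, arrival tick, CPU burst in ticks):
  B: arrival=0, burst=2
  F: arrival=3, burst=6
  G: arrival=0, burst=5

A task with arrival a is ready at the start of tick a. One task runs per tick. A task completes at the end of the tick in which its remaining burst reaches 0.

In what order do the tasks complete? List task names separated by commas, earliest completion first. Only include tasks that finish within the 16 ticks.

completion order = B, G, F

t=0: L0/L1/L2 = BG/-/- → run B
t=1: L0/L1/L2 = BG/-/- → run B
t=2: L0/L1/L2 = G/-/- → run G
t=3: L0/L1/L2 = GF/-/- → run G
t=4: L0/L1/L2 = F/G/- → run F
t=5: L0/L1/L2 = F/G/- → run F
t=6: L0/L1/L2 = -/GF/- → run G
t=7: L0/L1/L2 = -/GF/- → run G
t=8: L0/L1/L2 = -/GF/- → run G
t=9: L0/L1/L2 = -/F/- → run F
t=10: L0/L1/L2 = -/F/- → run F
t=11: L0/L1/L2 = -/F/- → run F
t=12: L0/L1/L2 = -/F/- → run F
t=13: (idle)
t=14: (idle)
t=15: (idle)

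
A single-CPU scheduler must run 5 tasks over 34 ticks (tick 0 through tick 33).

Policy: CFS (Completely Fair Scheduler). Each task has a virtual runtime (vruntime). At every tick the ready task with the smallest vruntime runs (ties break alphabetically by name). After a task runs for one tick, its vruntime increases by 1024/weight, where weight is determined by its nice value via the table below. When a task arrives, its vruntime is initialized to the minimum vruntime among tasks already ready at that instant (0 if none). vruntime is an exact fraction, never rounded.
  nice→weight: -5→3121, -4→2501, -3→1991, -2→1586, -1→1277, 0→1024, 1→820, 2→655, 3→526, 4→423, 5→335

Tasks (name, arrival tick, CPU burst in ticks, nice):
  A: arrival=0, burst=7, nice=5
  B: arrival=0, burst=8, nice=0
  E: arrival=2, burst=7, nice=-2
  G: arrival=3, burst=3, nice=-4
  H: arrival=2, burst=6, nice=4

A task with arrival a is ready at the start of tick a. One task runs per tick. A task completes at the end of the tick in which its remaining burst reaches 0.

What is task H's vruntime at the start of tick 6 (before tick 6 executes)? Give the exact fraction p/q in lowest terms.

vruntime(H, start of tick 6) = 1447/423

t=0: vr[A=0 B=0] → run A
t=1: vr[A=1024/335 B=0] → run B
t=2: vr[A=1024/335 B=1 E=1 H=1] → run B
t=3: vr[A=1024/335 B=2 E=1 G=1 H=1] → run E
t=4: vr[A=1024/335 B=2 E=1305/793 G=1 H=1] → run G
t=5: vr[A=1024/335 B=2 E=1305/793 G=3525/2501 H=1] → run H
t=6: vr[A=1024/335 B=2 E=1305/793 G=3525/2501 H=1447/423] → run G
t=7: vr[A=1024/335 B=2 E=1305/793 G=4549/2501 H=1447/423] → run E
t=8: vr[A=1024/335 B=2 E=1817/793 G=4549/2501 H=1447/423] → run G
t=9: vr[A=1024/335 B=2 E=1817/793 H=1447/423] → run B
t=10: vr[A=1024/335 B=3 E=1817/793 H=1447/423] → run E
t=11: vr[A=1024/335 B=3 E=2329/793 H=1447/423] → run E
t=12: vr[A=1024/335 B=3 E=2841/793 H=1447/423] → run B
t=13: vr[A=1024/335 B=4 E=2841/793 H=1447/423] → run A
t=14: vr[A=2048/335 B=4 E=2841/793 H=1447/423] → run H
t=15: vr[A=2048/335 B=4 E=2841/793 H=2471/423] → run E
t=16: vr[A=2048/335 B=4 E=3353/793 H=2471/423] → run B
t=17: vr[A=2048/335 B=5 E=3353/793 H=2471/423] → run E
t=18: vr[A=2048/335 B=5 E=3865/793 H=2471/423] → run E
t=19: vr[A=2048/335 B=5 H=2471/423] → run B
t=20: vr[A=2048/335 B=6 H=2471/423] → run H
t=21: vr[A=2048/335 B=6 H=1165/141] → run B
t=22: vr[A=2048/335 B=7 H=1165/141] → run A
t=23: vr[A=3072/335 B=7 H=1165/141] → run B
t=24: vr[A=3072/335 H=1165/141] → run H
t=25: vr[A=3072/335 H=4519/423] → run A
t=26: vr[A=4096/335 H=4519/423] → run H
t=27: vr[A=4096/335 H=5543/423] → run A
t=28: vr[A=1024/67 H=5543/423] → run H
t=29: vr[A=1024/67] → run A
t=30: vr[A=6144/335] → run A
t=31: (idle)
t=32: (idle)
t=33: (idle)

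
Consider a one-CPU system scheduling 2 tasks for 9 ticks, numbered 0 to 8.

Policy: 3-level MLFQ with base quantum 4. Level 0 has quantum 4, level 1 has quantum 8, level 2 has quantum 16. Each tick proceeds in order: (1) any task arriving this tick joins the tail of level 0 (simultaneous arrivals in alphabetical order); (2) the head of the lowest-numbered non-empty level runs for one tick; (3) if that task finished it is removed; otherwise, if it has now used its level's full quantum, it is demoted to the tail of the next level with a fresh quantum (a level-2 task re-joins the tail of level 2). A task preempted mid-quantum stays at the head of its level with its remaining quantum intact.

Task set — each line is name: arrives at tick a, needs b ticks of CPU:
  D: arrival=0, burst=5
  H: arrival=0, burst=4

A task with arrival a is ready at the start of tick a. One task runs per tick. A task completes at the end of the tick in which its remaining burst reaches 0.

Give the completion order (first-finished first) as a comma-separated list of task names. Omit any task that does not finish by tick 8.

completion order = H, D

t=0: L0/L1/L2 = DH/-/- → run D
t=1: L0/L1/L2 = DH/-/- → run D
t=2: L0/L1/L2 = DH/-/- → run D
t=3: L0/L1/L2 = DH/-/- → run D
t=4: L0/L1/L2 = H/D/- → run H
t=5: L0/L1/L2 = H/D/- → run H
t=6: L0/L1/L2 = H/D/- → run H
t=7: L0/L1/L2 = H/D/- → run H
t=8: L0/L1/L2 = -/D/- → run D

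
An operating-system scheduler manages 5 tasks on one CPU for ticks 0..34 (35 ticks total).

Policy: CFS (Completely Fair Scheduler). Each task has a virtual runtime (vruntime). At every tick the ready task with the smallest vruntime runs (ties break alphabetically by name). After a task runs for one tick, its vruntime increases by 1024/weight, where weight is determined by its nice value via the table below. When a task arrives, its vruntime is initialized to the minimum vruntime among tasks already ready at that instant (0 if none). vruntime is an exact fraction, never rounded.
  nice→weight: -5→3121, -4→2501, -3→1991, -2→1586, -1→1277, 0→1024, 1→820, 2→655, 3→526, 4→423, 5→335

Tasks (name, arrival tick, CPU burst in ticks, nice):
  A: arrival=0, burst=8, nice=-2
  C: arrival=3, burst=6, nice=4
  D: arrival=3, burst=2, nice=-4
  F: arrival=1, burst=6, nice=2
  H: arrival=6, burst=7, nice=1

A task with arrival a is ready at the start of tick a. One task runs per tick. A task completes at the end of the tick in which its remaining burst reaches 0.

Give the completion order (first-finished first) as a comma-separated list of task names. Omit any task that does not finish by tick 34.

completion order = D, A, F, H, C

t=0: vr[A=0] → run A
t=1: vr[A=512/793 F=512/793] → run A
t=2: vr[A=1024/793 F=512/793] → run F
t=3: vr[A=1024/793 C=1024/793 D=1024/793 F=1147392/519415] → run A
t=4: vr[A=1536/793 C=1024/793 D=1024/793 F=1147392/519415] → run C
t=5: vr[A=1536/793 C=1245184/335439 D=1024/793 F=1147392/519415] → run D
t=6: vr[A=1536/793 C=1245184/335439 D=55296/32513 F=1147392/519415 H=55296/32513] → run D
t=7: vr[A=1536/793 C=1245184/335439 F=1147392/519415 H=55296/32513] → run H
t=8: vr[A=1536/793 C=1245184/335439 F=1147392/519415 H=479488/162565] → run A
t=9: vr[A=2048/793 C=1245184/335439 F=1147392/519415 H=479488/162565] → run F
t=10: vr[A=2048/793 C=1245184/335439 F=1959424/519415 H=479488/162565] → run A
t=11: vr[A=2560/793 C=1245184/335439 F=1959424/519415 H=479488/162565] → run H
t=12: vr[A=2560/793 C=1245184/335439 F=1959424/519415 H=682496/162565] → run A
t=13: vr[A=3072/793 C=1245184/335439 F=1959424/519415 H=682496/162565] → run C
t=14: vr[A=3072/793 C=2057216/335439 F=1959424/519415 H=682496/162565] → run F
t=15: vr[A=3072/793 C=2057216/335439 F=2771456/519415 H=682496/162565] → run A
t=16: vr[A=3584/793 C=2057216/335439 F=2771456/519415 H=682496/162565] → run H
t=17: vr[A=3584/793 C=2057216/335439 F=2771456/519415 H=885504/162565] → run A
t=18: vr[C=2057216/335439 F=2771456/519415 H=885504/162565] → run F
t=19: vr[C=2057216/335439 F=3583488/519415 H=885504/162565] → run H
t=20: vr[C=2057216/335439 F=3583488/519415 H=1088512/162565] → run C
t=21: vr[C=956416/111813 F=3583488/519415 H=1088512/162565] → run H
t=22: vr[C=956416/111813 F=3583488/519415 H=258304/32513] → run F
t=23: vr[C=956416/111813 F=879104/103883 H=258304/32513] → run H
t=24: vr[C=956416/111813 F=879104/103883 H=1494528/162565] → run F
t=25: vr[C=956416/111813 H=1494528/162565] → run C
t=26: vr[C=3681280/335439 H=1494528/162565] → run H
t=27: vr[C=3681280/335439] → run C
t=28: vr[C=4493312/335439] → run C
t=29: (idle)
t=30: (idle)
t=31: (idle)
t=32: (idle)
t=33: (idle)
t=34: (idle)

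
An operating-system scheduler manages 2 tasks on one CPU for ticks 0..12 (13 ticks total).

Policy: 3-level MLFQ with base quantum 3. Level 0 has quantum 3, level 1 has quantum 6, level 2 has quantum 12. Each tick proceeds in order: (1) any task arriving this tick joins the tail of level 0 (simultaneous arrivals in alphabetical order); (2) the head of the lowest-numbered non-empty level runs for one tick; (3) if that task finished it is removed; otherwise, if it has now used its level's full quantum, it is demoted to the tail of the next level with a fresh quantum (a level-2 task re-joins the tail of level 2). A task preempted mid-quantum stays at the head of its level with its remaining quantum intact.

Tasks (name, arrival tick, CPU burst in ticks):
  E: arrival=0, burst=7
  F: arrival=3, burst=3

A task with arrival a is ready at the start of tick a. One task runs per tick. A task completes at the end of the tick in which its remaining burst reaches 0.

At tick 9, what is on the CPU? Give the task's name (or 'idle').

t=0: L0/L1/L2 = E/-/- → run E
t=1: L0/L1/L2 = E/-/- → run E
t=2: L0/L1/L2 = E/-/- → run E
t=3: L0/L1/L2 = F/E/- → run F
t=4: L0/L1/L2 = F/E/- → run F
t=5: L0/L1/L2 = F/E/- → run F
t=6: L0/L1/L2 = -/E/- → run E
t=7: L0/L1/L2 = -/E/- → run E
t=8: L0/L1/L2 = -/E/- → run E
t=9: L0/L1/L2 = -/E/- → run E
t=10: (idle)
t=11: (idle)
t=12: (idle)

running at tick 9 = E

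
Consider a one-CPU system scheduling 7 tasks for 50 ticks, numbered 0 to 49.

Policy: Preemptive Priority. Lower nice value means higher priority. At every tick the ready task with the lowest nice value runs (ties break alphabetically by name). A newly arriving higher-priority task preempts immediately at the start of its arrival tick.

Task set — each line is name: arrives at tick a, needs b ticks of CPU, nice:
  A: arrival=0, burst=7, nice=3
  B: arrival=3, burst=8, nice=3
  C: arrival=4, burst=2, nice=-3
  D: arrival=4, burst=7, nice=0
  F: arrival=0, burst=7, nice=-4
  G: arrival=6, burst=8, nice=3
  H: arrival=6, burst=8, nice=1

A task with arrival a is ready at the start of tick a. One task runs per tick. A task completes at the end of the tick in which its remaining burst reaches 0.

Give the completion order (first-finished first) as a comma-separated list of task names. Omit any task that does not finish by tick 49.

t=0: ready={A,F} → run F
t=1: ready={A,F} → run F
t=2: ready={A,F} → run F
t=3: ready={A,B,F} → run F
t=4: ready={A,B,C,D,F} → run F
t=5: ready={A,B,C,D,F} → run F
t=6: ready={A,B,C,D,F,G,H} → run F
t=7: ready={A,B,C,D,G,H} → run C
t=8: ready={A,B,C,D,G,H} → run C
t=9: ready={A,B,D,G,H} → run D
t=10: ready={A,B,D,G,H} → run D
t=11: ready={A,B,D,G,H} → run D
t=12: ready={A,B,D,G,H} → run D
t=13: ready={A,B,D,G,H} → run D
t=14: ready={A,B,D,G,H} → run D
t=15: ready={A,B,D,G,H} → run D
t=16: ready={A,B,G,H} → run H
t=17: ready={A,B,G,H} → run H
t=18: ready={A,B,G,H} → run H
t=19: ready={A,B,G,H} → run H
t=20: ready={A,B,G,H} → run H
t=21: ready={A,B,G,H} → run H
t=22: ready={A,B,G,H} → run H
t=23: ready={A,B,G,H} → run H
t=24: ready={A,B,G} → run A
t=25: ready={A,B,G} → run A
t=26: ready={A,B,G} → run A
t=27: ready={A,B,G} → run A
t=28: ready={A,B,G} → run A
t=29: ready={A,B,G} → run A
t=30: ready={A,B,G} → run A
t=31: ready={B,G} → run B
t=32: ready={B,G} → run B
t=33: ready={B,G} → run B
t=34: ready={B,G} → run B
t=35: ready={B,G} → run B
t=36: ready={B,G} → run B
t=37: ready={B,G} → run B
t=38: ready={B,G} → run B
t=39: ready={G} → run G
t=40: ready={G} → run G
t=41: ready={G} → run G
t=42: ready={G} → run G
t=43: ready={G} → run G
t=44: ready={G} → run G
t=45: ready={G} → run G
t=46: ready={G} → run G
t=47: (idle)
t=48: (idle)
t=49: (idle)

completion order = F, C, D, H, A, B, G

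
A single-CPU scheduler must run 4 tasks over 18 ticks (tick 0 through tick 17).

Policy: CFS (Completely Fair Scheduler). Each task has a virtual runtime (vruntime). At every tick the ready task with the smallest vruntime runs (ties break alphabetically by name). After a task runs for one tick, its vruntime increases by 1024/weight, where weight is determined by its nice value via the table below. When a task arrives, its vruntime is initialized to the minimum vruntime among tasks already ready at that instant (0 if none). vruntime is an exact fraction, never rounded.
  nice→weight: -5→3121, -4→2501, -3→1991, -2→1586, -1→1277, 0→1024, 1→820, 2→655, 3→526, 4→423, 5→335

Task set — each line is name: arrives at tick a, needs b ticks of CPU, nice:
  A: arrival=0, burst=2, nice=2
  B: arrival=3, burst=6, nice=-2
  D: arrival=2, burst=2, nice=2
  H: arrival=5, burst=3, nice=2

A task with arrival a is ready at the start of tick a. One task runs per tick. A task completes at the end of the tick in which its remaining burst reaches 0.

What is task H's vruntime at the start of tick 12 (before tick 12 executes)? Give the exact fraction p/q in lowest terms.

vruntime(H, start of tick 12) = 2771456/519415

t=0: vr[A=0] → run A
t=1: vr[A=1024/655] → run A
t=2: vr[D=0] → run D
t=3: vr[B=1024/655 D=1024/655] → run B
t=4: vr[B=1147392/519415 D=1024/655] → run D
t=5: vr[B=1147392/519415 H=1147392/519415] → run B
t=6: vr[B=1482752/519415 H=1147392/519415] → run H
t=7: vr[B=1482752/519415 H=1959424/519415] → run B
t=8: vr[B=1818112/519415 H=1959424/519415] → run B
t=9: vr[B=2153472/519415 H=1959424/519415] → run H
t=10: vr[B=2153472/519415 H=2771456/519415] → run B
t=11: vr[B=2488832/519415 H=2771456/519415] → run B
t=12: vr[H=2771456/519415] → run H
t=13: (idle)
t=14: (idle)
t=15: (idle)
t=16: (idle)
t=17: (idle)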